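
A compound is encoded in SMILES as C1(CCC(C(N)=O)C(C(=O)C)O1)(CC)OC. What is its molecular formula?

C11H19NO4

Heavy atoms from the SMILES: 11 C, 1 N, 4 O.
Implicit hydrogens by atom environment:
  4 × O: no H
  3 × C: 3 H each → 9
  3 × C: 2 H each → 6
  3 × C: no H
  2 × C: 1 H each → 2
  1 × N: 2 H
  Total hydrogens = 19.
Molecular formula: C11H19NO4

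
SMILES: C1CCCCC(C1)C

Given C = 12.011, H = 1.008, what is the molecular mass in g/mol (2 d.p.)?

112.22

Molecular formula: C8H16.
M = 8×12.011 + 16×1.008 = 112.22 g/mol.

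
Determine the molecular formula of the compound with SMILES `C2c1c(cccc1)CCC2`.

C10H12

Heavy atoms from the SMILES: 10 C.
Implicit hydrogens by atom environment:
  4 × C: 2 H each → 8
  4 × C (aromatic): 1 H each → 4
  2 × C (aromatic): no H
  Total hydrogens = 12.
Molecular formula: C10H12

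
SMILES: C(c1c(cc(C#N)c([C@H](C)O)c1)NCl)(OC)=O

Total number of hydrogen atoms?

11

Hydrogens are implicit in SMILES; fill each atom to its normal valence:
  4 × C (aromatic): no H
  2 × C: 3 H each → 6
  2 × C (aromatic): 1 H each → 2
  2 × C: no H
  2 × O: no H
  1 × C: 1 H
  1 × Cl: no H
  1 × N: 1 H
  1 × N: no H
  1 × O: 1 H
  Total hydrogens = 11.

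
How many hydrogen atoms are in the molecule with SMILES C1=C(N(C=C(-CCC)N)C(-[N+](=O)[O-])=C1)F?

12

Hydrogens are implicit in SMILES; fill each atom to its normal valence:
  2 × C: 2 H each → 4
  2 × C (aromatic): 1 H each → 2
  2 × C (aromatic): no H
  1 × C: 3 H
  1 × C: 1 H
  1 × C: no H
  1 × F: no H
  1 × N: 2 H
  1 × N (aromatic): no H
  1 × N (charge +1): no H
  1 × O: no H
  1 × O (charge -1): no H
  Total hydrogens = 12.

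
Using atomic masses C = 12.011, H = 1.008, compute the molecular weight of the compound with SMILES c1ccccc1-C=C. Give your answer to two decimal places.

104.15

Molecular formula: C8H8.
M = 8×12.011 + 8×1.008 = 104.15 g/mol.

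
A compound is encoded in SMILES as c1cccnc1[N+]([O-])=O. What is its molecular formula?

C5H4N2O2

Heavy atoms from the SMILES: 5 C, 2 N, 2 O.
Implicit hydrogens by atom environment:
  4 × C (aromatic): 1 H each → 4
  1 × C (aromatic): no H
  1 × N (aromatic): no H
  1 × N (charge +1): no H
  1 × O: no H
  1 × O (charge -1): no H
  Total hydrogens = 4.
Molecular formula: C5H4N2O2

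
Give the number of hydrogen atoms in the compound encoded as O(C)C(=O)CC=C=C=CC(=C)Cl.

Hydrogens are implicit in SMILES; fill each atom to its normal valence:
  4 × C: no H
  2 × C: 2 H each → 4
  2 × C: 1 H each → 2
  2 × O: no H
  1 × C: 3 H
  1 × Cl: no H
  Total hydrogens = 9.

9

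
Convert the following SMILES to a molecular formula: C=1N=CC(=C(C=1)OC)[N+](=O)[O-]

Heavy atoms from the SMILES: 6 C, 2 N, 3 O.
Implicit hydrogens by atom environment:
  3 × C (aromatic): 1 H each → 3
  2 × C (aromatic): no H
  2 × O: no H
  1 × C: 3 H
  1 × N (aromatic): no H
  1 × N (charge +1): no H
  1 × O (charge -1): no H
  Total hydrogens = 6.
Molecular formula: C6H6N2O3

C6H6N2O3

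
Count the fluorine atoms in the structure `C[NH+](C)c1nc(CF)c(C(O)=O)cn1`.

The symbol for fluorine appears 1 time in the SMILES.

1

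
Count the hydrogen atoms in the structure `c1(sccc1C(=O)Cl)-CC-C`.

Hydrogens are implicit in SMILES; fill each atom to its normal valence:
  2 × C: 2 H each → 4
  2 × C (aromatic): 1 H each → 2
  2 × C (aromatic): no H
  1 × C: 3 H
  1 × C: no H
  1 × Cl: no H
  1 × O: no H
  1 × S (aromatic): no H
  Total hydrogens = 9.

9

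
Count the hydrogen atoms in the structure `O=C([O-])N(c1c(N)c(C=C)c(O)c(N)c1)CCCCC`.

20

Hydrogens are implicit in SMILES; fill each atom to its normal valence:
  5 × C: 2 H each → 10
  5 × C (aromatic): no H
  2 × N: 2 H each → 4
  1 × C: 3 H
  1 × C (aromatic): 1 H
  1 × C: 1 H
  1 × C: no H
  1 × N: no H
  1 × O: 1 H
  1 × O: no H
  1 × O (charge -1): no H
  Total hydrogens = 20.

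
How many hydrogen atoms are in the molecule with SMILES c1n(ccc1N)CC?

Hydrogens are implicit in SMILES; fill each atom to its normal valence:
  3 × C (aromatic): 1 H each → 3
  1 × C: 3 H
  1 × C: 2 H
  1 × C (aromatic): no H
  1 × N: 2 H
  1 × N (aromatic): no H
  Total hydrogens = 10.

10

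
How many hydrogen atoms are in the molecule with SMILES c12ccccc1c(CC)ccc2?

12

Hydrogens are implicit in SMILES; fill each atom to its normal valence:
  7 × C (aromatic): 1 H each → 7
  3 × C (aromatic): no H
  1 × C: 3 H
  1 × C: 2 H
  Total hydrogens = 12.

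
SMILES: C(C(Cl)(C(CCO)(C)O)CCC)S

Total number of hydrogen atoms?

Hydrogens are implicit in SMILES; fill each atom to its normal valence:
  5 × C: 2 H each → 10
  2 × C: 3 H each → 6
  2 × C: no H
  2 × O: 1 H each → 2
  1 × Cl: no H
  1 × S: 1 H
  Total hydrogens = 19.

19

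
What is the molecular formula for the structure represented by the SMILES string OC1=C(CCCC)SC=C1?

C8H12OS

Heavy atoms from the SMILES: 8 C, 1 O, 1 S.
Implicit hydrogens by atom environment:
  3 × C: 2 H each → 6
  2 × C (aromatic): 1 H each → 2
  2 × C (aromatic): no H
  1 × C: 3 H
  1 × O: 1 H
  1 × S (aromatic): no H
  Total hydrogens = 12.
Molecular formula: C8H12OS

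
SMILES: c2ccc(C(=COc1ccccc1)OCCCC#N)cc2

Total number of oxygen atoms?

The symbol for oxygen appears 2 times in the SMILES.

2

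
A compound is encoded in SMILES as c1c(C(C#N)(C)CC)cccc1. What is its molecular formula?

Heavy atoms from the SMILES: 11 C, 1 N.
Implicit hydrogens by atom environment:
  5 × C (aromatic): 1 H each → 5
  2 × C: 3 H each → 6
  2 × C: no H
  1 × C: 2 H
  1 × C (aromatic): no H
  1 × N: no H
  Total hydrogens = 13.
Molecular formula: C11H13N

C11H13N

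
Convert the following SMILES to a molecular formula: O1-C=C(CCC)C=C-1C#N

C8H9NO

Heavy atoms from the SMILES: 8 C, 1 N, 1 O.
Implicit hydrogens by atom environment:
  2 × C: 2 H each → 4
  2 × C (aromatic): 1 H each → 2
  2 × C (aromatic): no H
  1 × C: 3 H
  1 × C: no H
  1 × N: no H
  1 × O (aromatic): no H
  Total hydrogens = 9.
Molecular formula: C8H9NO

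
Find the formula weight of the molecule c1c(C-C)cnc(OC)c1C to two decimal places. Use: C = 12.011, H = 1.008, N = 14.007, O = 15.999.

151.21

Molecular formula: C9H13NO.
M = 9×12.011 + 13×1.008 + 1×14.007 + 1×15.999 = 151.21 g/mol.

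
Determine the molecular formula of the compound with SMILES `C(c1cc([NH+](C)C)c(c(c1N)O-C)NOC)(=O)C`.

Heavy atoms from the SMILES: 12 C, 3 N, 3 O.
Implicit hydrogens by atom environment:
  5 × C: 3 H each → 15
  5 × C (aromatic): no H
  3 × O: no H
  1 × C (aromatic): 1 H
  1 × C: no H
  1 × N: 2 H
  1 × N (charge +1): 1 H
  1 × N: 1 H
  Total hydrogens = 20.
Net charge +1.
Molecular formula: C12H20N3O3+

C12H20N3O3+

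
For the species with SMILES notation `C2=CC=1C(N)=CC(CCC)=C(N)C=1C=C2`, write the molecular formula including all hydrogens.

C13H16N2

Heavy atoms from the SMILES: 13 C, 2 N.
Implicit hydrogens by atom environment:
  5 × C (aromatic): 1 H each → 5
  5 × C (aromatic): no H
  2 × C: 2 H each → 4
  2 × N: 2 H each → 4
  1 × C: 3 H
  Total hydrogens = 16.
Molecular formula: C13H16N2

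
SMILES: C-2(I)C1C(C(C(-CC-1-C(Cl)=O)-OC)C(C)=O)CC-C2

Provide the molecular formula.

Heavy atoms from the SMILES: 14 C, 1 Cl, 1 I, 3 O.
Implicit hydrogens by atom environment:
  6 × C: 1 H each → 6
  4 × C: 2 H each → 8
  3 × O: no H
  2 × C: 3 H each → 6
  2 × C: no H
  1 × Cl: no H
  1 × I: no H
  Total hydrogens = 20.
Molecular formula: C14H20ClIO3

C14H20ClIO3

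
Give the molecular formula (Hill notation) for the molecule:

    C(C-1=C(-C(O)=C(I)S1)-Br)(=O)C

Heavy atoms from the SMILES: 1 Br, 6 C, 1 I, 2 O, 1 S.
Implicit hydrogens by atom environment:
  4 × C (aromatic): no H
  1 × Br: no H
  1 × C: 3 H
  1 × C: no H
  1 × I: no H
  1 × O: 1 H
  1 × O: no H
  1 × S (aromatic): no H
  Total hydrogens = 4.
Molecular formula: C6H4BrIO2S

C6H4BrIO2S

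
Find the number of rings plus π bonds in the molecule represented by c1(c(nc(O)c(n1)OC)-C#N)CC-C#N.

8

Molecular formula from the SMILES: C9H8N4O2.
DoU = (2C + 2 + N − H − X)/2 = (2·9 + 2 + 4 − 8 − 0)/2 = 16/2 = 8.
(Structurally: 1 ring(s) + 7 π bond(s) = 8.)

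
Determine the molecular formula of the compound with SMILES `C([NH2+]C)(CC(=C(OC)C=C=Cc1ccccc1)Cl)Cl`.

Heavy atoms from the SMILES: 15 C, 2 Cl, 1 N, 1 O.
Implicit hydrogens by atom environment:
  5 × C (aromatic): 1 H each → 5
  3 × C: 1 H each → 3
  3 × C: no H
  2 × C: 3 H each → 6
  2 × Cl: no H
  1 × C: 2 H
  1 × C (aromatic): no H
  1 × N (charge +1): 2 H
  1 × O: no H
  Total hydrogens = 18.
Net charge +1.
Molecular formula: C15H18Cl2NO+

C15H18Cl2NO+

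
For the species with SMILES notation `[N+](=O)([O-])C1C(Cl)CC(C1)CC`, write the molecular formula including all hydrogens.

Heavy atoms from the SMILES: 7 C, 1 Cl, 1 N, 2 O.
Implicit hydrogens by atom environment:
  3 × C: 2 H each → 6
  3 × C: 1 H each → 3
  1 × C: 3 H
  1 × Cl: no H
  1 × N (charge +1): no H
  1 × O: no H
  1 × O (charge -1): no H
  Total hydrogens = 12.
Molecular formula: C7H12ClNO2

C7H12ClNO2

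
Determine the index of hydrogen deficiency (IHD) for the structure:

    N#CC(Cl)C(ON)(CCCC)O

Molecular formula from the SMILES: C7H13ClN2O2.
DoU = (2C + 2 + N − H − X)/2 = (2·7 + 2 + 2 − 13 − 1)/2 = 4/2 = 2.
(Structurally: 0 ring(s) + 2 π bond(s) = 2.)

2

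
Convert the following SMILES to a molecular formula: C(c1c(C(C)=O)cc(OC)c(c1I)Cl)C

C11H12ClIO2

Heavy atoms from the SMILES: 11 C, 1 Cl, 1 I, 2 O.
Implicit hydrogens by atom environment:
  5 × C (aromatic): no H
  3 × C: 3 H each → 9
  2 × O: no H
  1 × C: 2 H
  1 × C (aromatic): 1 H
  1 × C: no H
  1 × Cl: no H
  1 × I: no H
  Total hydrogens = 12.
Molecular formula: C11H12ClIO2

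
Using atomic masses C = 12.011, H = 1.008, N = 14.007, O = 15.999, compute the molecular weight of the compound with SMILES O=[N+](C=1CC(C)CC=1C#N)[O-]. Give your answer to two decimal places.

Molecular formula: C7H8N2O2.
M = 7×12.011 + 8×1.008 + 2×14.007 + 2×15.999 = 152.15 g/mol.

152.15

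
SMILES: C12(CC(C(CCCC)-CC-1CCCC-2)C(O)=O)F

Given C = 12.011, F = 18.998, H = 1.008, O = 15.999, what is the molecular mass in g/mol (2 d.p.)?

Molecular formula: C15H25FO2.
M = 15×12.011 + 1×18.998 + 25×1.008 + 2×15.999 = 256.36 g/mol.

256.36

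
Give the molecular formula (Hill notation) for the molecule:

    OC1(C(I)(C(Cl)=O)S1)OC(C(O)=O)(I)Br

C5H2BrClI2O5S

Heavy atoms from the SMILES: 1 Br, 5 C, 1 Cl, 2 I, 5 O, 1 S.
Implicit hydrogens by atom environment:
  5 × C: no H
  3 × O: no H
  2 × I: no H
  2 × O: 1 H each → 2
  1 × Br: no H
  1 × Cl: no H
  1 × S: no H
  Total hydrogens = 2.
Molecular formula: C5H2BrClI2O5S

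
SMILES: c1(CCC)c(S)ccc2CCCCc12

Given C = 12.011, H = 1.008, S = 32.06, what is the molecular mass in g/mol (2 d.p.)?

206.35

Molecular formula: C13H18S.
M = 13×12.011 + 18×1.008 + 1×32.06 = 206.35 g/mol.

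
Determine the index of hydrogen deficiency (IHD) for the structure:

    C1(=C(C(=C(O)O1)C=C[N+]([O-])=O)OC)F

Molecular formula from the SMILES: C7H6FNO5.
DoU = (2C + 2 + N − H − X)/2 = (2·7 + 2 + 1 − 6 − 1)/2 = 10/2 = 5.
(Structurally: 1 ring(s) + 4 π bond(s) = 5.)

5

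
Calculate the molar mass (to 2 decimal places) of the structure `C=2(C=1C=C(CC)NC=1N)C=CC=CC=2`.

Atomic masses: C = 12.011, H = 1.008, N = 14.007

Molecular formula: C12H14N2.
M = 12×12.011 + 14×1.008 + 2×14.007 = 186.26 g/mol.

186.26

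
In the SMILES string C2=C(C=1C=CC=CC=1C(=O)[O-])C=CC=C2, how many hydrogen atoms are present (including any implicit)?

Hydrogens are implicit in SMILES; fill each atom to its normal valence:
  9 × C (aromatic): 1 H each → 9
  3 × C (aromatic): no H
  1 × C: no H
  1 × O: no H
  1 × O (charge -1): no H
  Total hydrogens = 9.

9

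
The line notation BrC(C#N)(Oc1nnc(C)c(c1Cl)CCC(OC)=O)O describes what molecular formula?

C11H11BrClN3O4

Heavy atoms from the SMILES: 1 Br, 11 C, 1 Cl, 3 N, 4 O.
Implicit hydrogens by atom environment:
  4 × C (aromatic): no H
  3 × C: no H
  3 × O: no H
  2 × C: 3 H each → 6
  2 × C: 2 H each → 4
  2 × N (aromatic): no H
  1 × Br: no H
  1 × Cl: no H
  1 × N: no H
  1 × O: 1 H
  Total hydrogens = 11.
Molecular formula: C11H11BrClN3O4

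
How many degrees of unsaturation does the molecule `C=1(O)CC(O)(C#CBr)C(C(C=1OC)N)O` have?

4

Molecular formula from the SMILES: C9H12BrNO4.
DoU = (2C + 2 + N − H − X)/2 = (2·9 + 2 + 1 − 12 − 1)/2 = 8/2 = 4.
(Structurally: 1 ring(s) + 3 π bond(s) = 4.)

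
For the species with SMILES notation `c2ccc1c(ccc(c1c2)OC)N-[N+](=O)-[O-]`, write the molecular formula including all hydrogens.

Heavy atoms from the SMILES: 11 C, 2 N, 3 O.
Implicit hydrogens by atom environment:
  6 × C (aromatic): 1 H each → 6
  4 × C (aromatic): no H
  2 × O: no H
  1 × C: 3 H
  1 × N: 1 H
  1 × N (charge +1): no H
  1 × O (charge -1): no H
  Total hydrogens = 10.
Molecular formula: C11H10N2O3

C11H10N2O3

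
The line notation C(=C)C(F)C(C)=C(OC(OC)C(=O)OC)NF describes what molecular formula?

Heavy atoms from the SMILES: 10 C, 2 F, 1 N, 4 O.
Implicit hydrogens by atom environment:
  4 × O: no H
  3 × C: 3 H each → 9
  3 × C: 1 H each → 3
  3 × C: no H
  2 × F: no H
  1 × C: 2 H
  1 × N: 1 H
  Total hydrogens = 15.
Molecular formula: C10H15F2NO4

C10H15F2NO4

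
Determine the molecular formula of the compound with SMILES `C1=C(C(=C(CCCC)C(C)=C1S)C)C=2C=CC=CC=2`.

C18H22S

Heavy atoms from the SMILES: 18 C, 1 S.
Implicit hydrogens by atom environment:
  6 × C (aromatic): 1 H each → 6
  6 × C (aromatic): no H
  3 × C: 3 H each → 9
  3 × C: 2 H each → 6
  1 × S: 1 H
  Total hydrogens = 22.
Molecular formula: C18H22S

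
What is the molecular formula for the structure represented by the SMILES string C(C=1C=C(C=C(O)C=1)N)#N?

Heavy atoms from the SMILES: 7 C, 2 N, 1 O.
Implicit hydrogens by atom environment:
  3 × C (aromatic): 1 H each → 3
  3 × C (aromatic): no H
  1 × C: no H
  1 × N: 2 H
  1 × N: no H
  1 × O: 1 H
  Total hydrogens = 6.
Molecular formula: C7H6N2O

C7H6N2O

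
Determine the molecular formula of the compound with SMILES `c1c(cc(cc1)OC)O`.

C7H8O2

Heavy atoms from the SMILES: 7 C, 2 O.
Implicit hydrogens by atom environment:
  4 × C (aromatic): 1 H each → 4
  2 × C (aromatic): no H
  1 × C: 3 H
  1 × O: 1 H
  1 × O: no H
  Total hydrogens = 8.
Molecular formula: C7H8O2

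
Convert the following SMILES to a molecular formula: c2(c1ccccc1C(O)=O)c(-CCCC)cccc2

C17H18O2

Heavy atoms from the SMILES: 17 C, 2 O.
Implicit hydrogens by atom environment:
  8 × C (aromatic): 1 H each → 8
  4 × C (aromatic): no H
  3 × C: 2 H each → 6
  1 × C: 3 H
  1 × C: no H
  1 × O: 1 H
  1 × O: no H
  Total hydrogens = 18.
Molecular formula: C17H18O2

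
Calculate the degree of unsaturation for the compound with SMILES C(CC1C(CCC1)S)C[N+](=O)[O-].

2

Molecular formula from the SMILES: C8H15NO2S.
DoU = (2C + 2 + N − H − X)/2 = (2·8 + 2 + 1 − 15 − 0)/2 = 4/2 = 2.
(Structurally: 1 ring(s) + 1 π bond(s) = 2.)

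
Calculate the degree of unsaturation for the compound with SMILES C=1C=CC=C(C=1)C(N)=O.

Molecular formula from the SMILES: C7H7NO.
DoU = (2C + 2 + N − H − X)/2 = (2·7 + 2 + 1 − 7 − 0)/2 = 10/2 = 5.
(Structurally: 1 ring(s) + 4 π bond(s) = 5.)

5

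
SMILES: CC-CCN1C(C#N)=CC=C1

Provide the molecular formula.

C9H12N2

Heavy atoms from the SMILES: 9 C, 2 N.
Implicit hydrogens by atom environment:
  3 × C: 2 H each → 6
  3 × C (aromatic): 1 H each → 3
  1 × C: 3 H
  1 × C (aromatic): no H
  1 × C: no H
  1 × N (aromatic): no H
  1 × N: no H
  Total hydrogens = 12.
Molecular formula: C9H12N2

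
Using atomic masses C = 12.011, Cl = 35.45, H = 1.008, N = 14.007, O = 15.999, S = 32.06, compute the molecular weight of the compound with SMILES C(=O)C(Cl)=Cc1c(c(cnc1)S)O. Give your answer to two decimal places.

215.65

Molecular formula: C8H6ClNO2S.
M = 8×12.011 + 1×35.45 + 6×1.008 + 1×14.007 + 2×15.999 + 1×32.06 = 215.65 g/mol.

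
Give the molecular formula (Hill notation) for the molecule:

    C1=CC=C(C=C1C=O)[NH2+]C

C8H10NO+

Heavy atoms from the SMILES: 8 C, 1 N, 1 O.
Implicit hydrogens by atom environment:
  4 × C (aromatic): 1 H each → 4
  2 × C (aromatic): no H
  1 × C: 3 H
  1 × C: 1 H
  1 × N (charge +1): 2 H
  1 × O: no H
  Total hydrogens = 10.
Net charge +1.
Molecular formula: C8H10NO+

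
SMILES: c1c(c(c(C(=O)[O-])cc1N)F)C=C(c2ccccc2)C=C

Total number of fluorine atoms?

1

The symbol for fluorine appears 1 time in the SMILES.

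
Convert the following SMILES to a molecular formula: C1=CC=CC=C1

Heavy atoms from the SMILES: 6 C.
Implicit hydrogens by atom environment:
  6 × C (aromatic): 1 H each → 6
  Total hydrogens = 6.
Molecular formula: C6H6

C6H6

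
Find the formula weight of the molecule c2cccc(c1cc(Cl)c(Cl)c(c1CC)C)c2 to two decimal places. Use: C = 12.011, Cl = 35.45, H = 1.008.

265.18

Molecular formula: C15H14Cl2.
M = 15×12.011 + 2×35.45 + 14×1.008 = 265.18 g/mol.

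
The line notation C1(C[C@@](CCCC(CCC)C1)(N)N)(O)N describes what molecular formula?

Heavy atoms from the SMILES: 11 C, 3 N, 1 O.
Implicit hydrogens by atom environment:
  7 × C: 2 H each → 14
  3 × N: 2 H each → 6
  2 × C: no H
  1 × C: 3 H
  1 × C: 1 H
  1 × O: 1 H
  Total hydrogens = 25.
Molecular formula: C11H25N3O

C11H25N3O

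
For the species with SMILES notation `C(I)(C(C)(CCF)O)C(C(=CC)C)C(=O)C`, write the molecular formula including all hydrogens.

Heavy atoms from the SMILES: 12 C, 1 F, 1 I, 2 O.
Implicit hydrogens by atom environment:
  4 × C: 3 H each → 12
  3 × C: 1 H each → 3
  3 × C: no H
  2 × C: 2 H each → 4
  1 × F: no H
  1 × I: no H
  1 × O: 1 H
  1 × O: no H
  Total hydrogens = 20.
Molecular formula: C12H20FIO2

C12H20FIO2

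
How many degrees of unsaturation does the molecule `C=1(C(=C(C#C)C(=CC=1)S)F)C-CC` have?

Molecular formula from the SMILES: C11H11FS.
DoU = (2C + 2 + N − H − X)/2 = (2·11 + 2 + 0 − 11 − 1)/2 = 12/2 = 6.
(Structurally: 1 ring(s) + 5 π bond(s) = 6.)

6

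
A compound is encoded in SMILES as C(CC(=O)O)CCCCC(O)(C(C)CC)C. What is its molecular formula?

C13H26O3

Heavy atoms from the SMILES: 13 C, 3 O.
Implicit hydrogens by atom environment:
  7 × C: 2 H each → 14
  3 × C: 3 H each → 9
  2 × C: no H
  2 × O: 1 H each → 2
  1 × C: 1 H
  1 × O: no H
  Total hydrogens = 26.
Molecular formula: C13H26O3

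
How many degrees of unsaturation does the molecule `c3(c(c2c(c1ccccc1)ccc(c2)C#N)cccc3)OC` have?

Molecular formula from the SMILES: C20H15NO.
DoU = (2C + 2 + N − H − X)/2 = (2·20 + 2 + 1 − 15 − 0)/2 = 28/2 = 14.
(Structurally: 3 ring(s) + 11 π bond(s) = 14.)

14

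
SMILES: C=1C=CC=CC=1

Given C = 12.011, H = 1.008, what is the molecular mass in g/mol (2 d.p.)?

Molecular formula: C6H6.
M = 6×12.011 + 6×1.008 = 78.11 g/mol.

78.11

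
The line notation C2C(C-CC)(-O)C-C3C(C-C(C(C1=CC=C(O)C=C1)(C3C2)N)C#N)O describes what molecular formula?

C20H28N2O3

Heavy atoms from the SMILES: 20 C, 2 N, 3 O.
Implicit hydrogens by atom environment:
  6 × C: 2 H each → 12
  4 × C: 1 H each → 4
  4 × C (aromatic): 1 H each → 4
  3 × C: no H
  3 × O: 1 H each → 3
  2 × C (aromatic): no H
  1 × C: 3 H
  1 × N: 2 H
  1 × N: no H
  Total hydrogens = 28.
Molecular formula: C20H28N2O3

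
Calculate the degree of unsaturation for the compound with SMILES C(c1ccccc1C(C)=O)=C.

Molecular formula from the SMILES: C10H10O.
DoU = (2C + 2 + N − H − X)/2 = (2·10 + 2 + 0 − 10 − 0)/2 = 12/2 = 6.
(Structurally: 1 ring(s) + 5 π bond(s) = 6.)

6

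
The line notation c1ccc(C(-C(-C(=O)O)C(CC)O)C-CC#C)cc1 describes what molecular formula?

C16H20O3

Heavy atoms from the SMILES: 16 C, 3 O.
Implicit hydrogens by atom environment:
  5 × C (aromatic): 1 H each → 5
  4 × C: 1 H each → 4
  3 × C: 2 H each → 6
  2 × C: no H
  2 × O: 1 H each → 2
  1 × C: 3 H
  1 × C (aromatic): no H
  1 × O: no H
  Total hydrogens = 20.
Molecular formula: C16H20O3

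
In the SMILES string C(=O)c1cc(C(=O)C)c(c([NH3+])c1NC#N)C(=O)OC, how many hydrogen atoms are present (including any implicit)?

Hydrogens are implicit in SMILES; fill each atom to its normal valence:
  5 × C (aromatic): no H
  4 × O: no H
  3 × C: no H
  2 × C: 3 H each → 6
  1 × C (aromatic): 1 H
  1 × C: 1 H
  1 × N (charge +1): 3 H
  1 × N: 1 H
  1 × N: no H
  Total hydrogens = 12.

12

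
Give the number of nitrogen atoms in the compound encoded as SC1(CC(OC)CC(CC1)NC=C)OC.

1

The symbol for nitrogen appears 1 time in the SMILES.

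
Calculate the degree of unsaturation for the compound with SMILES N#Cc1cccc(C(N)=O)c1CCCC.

Molecular formula from the SMILES: C12H14N2O.
DoU = (2C + 2 + N − H − X)/2 = (2·12 + 2 + 2 − 14 − 0)/2 = 14/2 = 7.
(Structurally: 1 ring(s) + 6 π bond(s) = 7.)

7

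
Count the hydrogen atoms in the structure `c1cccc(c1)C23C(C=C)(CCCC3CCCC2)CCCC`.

32

Hydrogens are implicit in SMILES; fill each atom to its normal valence:
  11 × C: 2 H each → 22
  5 × C (aromatic): 1 H each → 5
  2 × C: 1 H each → 2
  2 × C: no H
  1 × C: 3 H
  1 × C (aromatic): no H
  Total hydrogens = 32.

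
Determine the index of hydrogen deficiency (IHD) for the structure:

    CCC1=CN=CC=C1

Molecular formula from the SMILES: C7H9N.
DoU = (2C + 2 + N − H − X)/2 = (2·7 + 2 + 1 − 9 − 0)/2 = 8/2 = 4.
(Structurally: 1 ring(s) + 3 π bond(s) = 4.)

4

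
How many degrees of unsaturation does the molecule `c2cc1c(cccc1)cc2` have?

7

Molecular formula from the SMILES: C10H8.
DoU = (2C + 2 + N − H − X)/2 = (2·10 + 2 + 0 − 8 − 0)/2 = 14/2 = 7.
(Structurally: 2 ring(s) + 5 π bond(s) = 7.)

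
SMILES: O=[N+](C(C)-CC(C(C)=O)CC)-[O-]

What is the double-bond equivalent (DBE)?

2

Molecular formula from the SMILES: C8H15NO3.
DoU = (2C + 2 + N − H − X)/2 = (2·8 + 2 + 1 − 15 − 0)/2 = 4/2 = 2.
(Structurally: 0 ring(s) + 2 π bond(s) = 2.)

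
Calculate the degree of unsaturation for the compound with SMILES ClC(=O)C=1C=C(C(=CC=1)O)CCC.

Molecular formula from the SMILES: C10H11ClO2.
DoU = (2C + 2 + N − H − X)/2 = (2·10 + 2 + 0 − 11 − 1)/2 = 10/2 = 5.
(Structurally: 1 ring(s) + 4 π bond(s) = 5.)

5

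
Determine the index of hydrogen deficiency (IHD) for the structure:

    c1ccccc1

4

Molecular formula from the SMILES: C6H6.
DoU = (2C + 2 + N − H − X)/2 = (2·6 + 2 + 0 − 6 − 0)/2 = 8/2 = 4.
(Structurally: 1 ring(s) + 3 π bond(s) = 4.)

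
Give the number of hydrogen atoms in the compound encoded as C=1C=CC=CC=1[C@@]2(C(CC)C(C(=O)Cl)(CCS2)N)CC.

Hydrogens are implicit in SMILES; fill each atom to its normal valence:
  5 × C (aromatic): 1 H each → 5
  4 × C: 2 H each → 8
  3 × C: no H
  2 × C: 3 H each → 6
  1 × C: 1 H
  1 × C (aromatic): no H
  1 × Cl: no H
  1 × N: 2 H
  1 × O: no H
  1 × S: no H
  Total hydrogens = 22.

22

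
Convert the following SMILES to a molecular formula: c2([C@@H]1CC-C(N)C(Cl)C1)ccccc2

C12H16ClN

Heavy atoms from the SMILES: 12 C, 1 Cl, 1 N.
Implicit hydrogens by atom environment:
  5 × C (aromatic): 1 H each → 5
  3 × C: 2 H each → 6
  3 × C: 1 H each → 3
  1 × C (aromatic): no H
  1 × Cl: no H
  1 × N: 2 H
  Total hydrogens = 16.
Molecular formula: C12H16ClN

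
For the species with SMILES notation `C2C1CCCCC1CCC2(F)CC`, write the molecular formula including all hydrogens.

Heavy atoms from the SMILES: 12 C, 1 F.
Implicit hydrogens by atom environment:
  8 × C: 2 H each → 16
  2 × C: 1 H each → 2
  1 × C: 3 H
  1 × C: no H
  1 × F: no H
  Total hydrogens = 21.
Molecular formula: C12H21F

C12H21F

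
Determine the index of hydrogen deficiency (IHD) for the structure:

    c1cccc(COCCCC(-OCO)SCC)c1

Molecular formula from the SMILES: C14H22O3S.
DoU = (2C + 2 + N − H − X)/2 = (2·14 + 2 + 0 − 22 − 0)/2 = 8/2 = 4.
(Structurally: 1 ring(s) + 3 π bond(s) = 4.)

4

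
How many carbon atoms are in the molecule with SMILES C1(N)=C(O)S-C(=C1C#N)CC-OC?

8

The symbol for carbon appears 8 times in the SMILES.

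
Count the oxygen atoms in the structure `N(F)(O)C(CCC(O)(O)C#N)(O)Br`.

4

The symbol for oxygen appears 4 times in the SMILES.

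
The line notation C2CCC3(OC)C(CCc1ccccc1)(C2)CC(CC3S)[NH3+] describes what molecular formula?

Heavy atoms from the SMILES: 19 C, 1 N, 1 O, 1 S.
Implicit hydrogens by atom environment:
  8 × C: 2 H each → 16
  5 × C (aromatic): 1 H each → 5
  2 × C: 1 H each → 2
  2 × C: no H
  1 × C: 3 H
  1 × C (aromatic): no H
  1 × N (charge +1): 3 H
  1 × O: no H
  1 × S: 1 H
  Total hydrogens = 30.
Net charge +1.
Molecular formula: C19H30NOS+

C19H30NOS+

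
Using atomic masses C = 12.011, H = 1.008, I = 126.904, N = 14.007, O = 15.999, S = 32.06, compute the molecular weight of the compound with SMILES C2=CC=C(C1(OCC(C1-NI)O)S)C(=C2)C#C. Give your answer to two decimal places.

Molecular formula: C12H12INO2S.
M = 12×12.011 + 12×1.008 + 1×126.904 + 1×14.007 + 2×15.999 + 1×32.06 = 361.20 g/mol.

361.20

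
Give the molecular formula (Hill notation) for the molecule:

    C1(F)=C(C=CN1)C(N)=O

Heavy atoms from the SMILES: 5 C, 1 F, 2 N, 1 O.
Implicit hydrogens by atom environment:
  2 × C (aromatic): 1 H each → 2
  2 × C (aromatic): no H
  1 × C: no H
  1 × F: no H
  1 × N: 2 H
  1 × N (aromatic): 1 H
  1 × O: no H
  Total hydrogens = 5.
Molecular formula: C5H5FN2O

C5H5FN2O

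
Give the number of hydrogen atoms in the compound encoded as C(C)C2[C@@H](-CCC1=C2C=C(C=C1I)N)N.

17

Hydrogens are implicit in SMILES; fill each atom to its normal valence:
  4 × C (aromatic): no H
  3 × C: 2 H each → 6
  2 × C (aromatic): 1 H each → 2
  2 × C: 1 H each → 2
  2 × N: 2 H each → 4
  1 × C: 3 H
  1 × I: no H
  Total hydrogens = 17.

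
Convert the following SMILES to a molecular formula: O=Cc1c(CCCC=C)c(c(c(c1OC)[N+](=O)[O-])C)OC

Heavy atoms from the SMILES: 15 C, 1 N, 5 O.
Implicit hydrogens by atom environment:
  6 × C (aromatic): no H
  4 × C: 2 H each → 8
  4 × O: no H
  3 × C: 3 H each → 9
  2 × C: 1 H each → 2
  1 × N (charge +1): no H
  1 × O (charge -1): no H
  Total hydrogens = 19.
Molecular formula: C15H19NO5

C15H19NO5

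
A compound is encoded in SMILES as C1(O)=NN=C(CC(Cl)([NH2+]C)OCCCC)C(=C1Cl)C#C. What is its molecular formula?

C13H18Cl2N3O2+

Heavy atoms from the SMILES: 13 C, 2 Cl, 3 N, 2 O.
Implicit hydrogens by atom environment:
  4 × C: 2 H each → 8
  4 × C (aromatic): no H
  2 × C: 3 H each → 6
  2 × C: no H
  2 × Cl: no H
  2 × N (aromatic): no H
  1 × C: 1 H
  1 × N (charge +1): 2 H
  1 × O: 1 H
  1 × O: no H
  Total hydrogens = 18.
Net charge +1.
Molecular formula: C13H18Cl2N3O2+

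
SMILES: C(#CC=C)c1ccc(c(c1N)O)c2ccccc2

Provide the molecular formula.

Heavy atoms from the SMILES: 16 C, 1 N, 1 O.
Implicit hydrogens by atom environment:
  7 × C (aromatic): 1 H each → 7
  5 × C (aromatic): no H
  2 × C: no H
  1 × C: 2 H
  1 × C: 1 H
  1 × N: 2 H
  1 × O: 1 H
  Total hydrogens = 13.
Molecular formula: C16H13NO

C16H13NO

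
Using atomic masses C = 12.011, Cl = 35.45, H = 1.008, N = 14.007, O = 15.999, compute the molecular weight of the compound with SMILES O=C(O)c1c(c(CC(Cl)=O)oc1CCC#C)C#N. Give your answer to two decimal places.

265.65

Molecular formula: C12H8ClNO4.
M = 12×12.011 + 1×35.45 + 8×1.008 + 1×14.007 + 4×15.999 = 265.65 g/mol.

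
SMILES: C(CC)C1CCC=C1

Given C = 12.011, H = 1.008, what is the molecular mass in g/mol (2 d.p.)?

110.20

Molecular formula: C8H14.
M = 8×12.011 + 14×1.008 = 110.20 g/mol.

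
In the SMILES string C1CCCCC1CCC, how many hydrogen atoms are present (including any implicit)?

18

Hydrogens are implicit in SMILES; fill each atom to its normal valence:
  7 × C: 2 H each → 14
  1 × C: 3 H
  1 × C: 1 H
  Total hydrogens = 18.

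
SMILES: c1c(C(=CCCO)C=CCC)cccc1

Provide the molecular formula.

Heavy atoms from the SMILES: 14 C, 1 O.
Implicit hydrogens by atom environment:
  5 × C (aromatic): 1 H each → 5
  3 × C: 2 H each → 6
  3 × C: 1 H each → 3
  1 × C: 3 H
  1 × C: no H
  1 × C (aromatic): no H
  1 × O: 1 H
  Total hydrogens = 18.
Molecular formula: C14H18O

C14H18O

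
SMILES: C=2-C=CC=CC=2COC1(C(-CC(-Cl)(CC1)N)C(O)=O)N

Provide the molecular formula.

C14H19ClN2O3

Heavy atoms from the SMILES: 14 C, 1 Cl, 2 N, 3 O.
Implicit hydrogens by atom environment:
  5 × C (aromatic): 1 H each → 5
  4 × C: 2 H each → 8
  3 × C: no H
  2 × N: 2 H each → 4
  2 × O: no H
  1 × C: 1 H
  1 × C (aromatic): no H
  1 × Cl: no H
  1 × O: 1 H
  Total hydrogens = 19.
Molecular formula: C14H19ClN2O3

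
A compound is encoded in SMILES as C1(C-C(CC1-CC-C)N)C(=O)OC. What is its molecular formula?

C10H19NO2

Heavy atoms from the SMILES: 10 C, 1 N, 2 O.
Implicit hydrogens by atom environment:
  4 × C: 2 H each → 8
  3 × C: 1 H each → 3
  2 × C: 3 H each → 6
  2 × O: no H
  1 × C: no H
  1 × N: 2 H
  Total hydrogens = 19.
Molecular formula: C10H19NO2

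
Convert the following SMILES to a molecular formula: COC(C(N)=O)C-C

C5H11NO2

Heavy atoms from the SMILES: 5 C, 1 N, 2 O.
Implicit hydrogens by atom environment:
  2 × C: 3 H each → 6
  2 × O: no H
  1 × C: 2 H
  1 × C: 1 H
  1 × C: no H
  1 × N: 2 H
  Total hydrogens = 11.
Molecular formula: C5H11NO2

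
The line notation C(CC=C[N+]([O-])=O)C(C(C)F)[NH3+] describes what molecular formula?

C7H14FN2O2+

Heavy atoms from the SMILES: 7 C, 1 F, 2 N, 2 O.
Implicit hydrogens by atom environment:
  4 × C: 1 H each → 4
  2 × C: 2 H each → 4
  1 × C: 3 H
  1 × F: no H
  1 × N (charge +1): 3 H
  1 × N (charge +1): no H
  1 × O: no H
  1 × O (charge -1): no H
  Total hydrogens = 14.
Net charge +1.
Molecular formula: C7H14FN2O2+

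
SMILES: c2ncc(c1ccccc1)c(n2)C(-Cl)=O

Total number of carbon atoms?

11

The symbol for carbon appears 11 times in the SMILES. Lowercase c denotes aromatic carbon and counts toward C.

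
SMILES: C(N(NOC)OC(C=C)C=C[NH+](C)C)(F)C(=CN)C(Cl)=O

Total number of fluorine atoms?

1

The symbol for fluorine appears 1 time in the SMILES.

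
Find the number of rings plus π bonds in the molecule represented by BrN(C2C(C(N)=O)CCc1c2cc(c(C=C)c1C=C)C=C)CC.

Molecular formula from the SMILES: C19H23BrN2O.
DoU = (2C + 2 + N − H − X)/2 = (2·19 + 2 + 2 − 23 − 1)/2 = 18/2 = 9.
(Structurally: 2 ring(s) + 7 π bond(s) = 9.)

9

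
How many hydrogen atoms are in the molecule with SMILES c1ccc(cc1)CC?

Hydrogens are implicit in SMILES; fill each atom to its normal valence:
  5 × C (aromatic): 1 H each → 5
  1 × C: 3 H
  1 × C: 2 H
  1 × C (aromatic): no H
  Total hydrogens = 10.

10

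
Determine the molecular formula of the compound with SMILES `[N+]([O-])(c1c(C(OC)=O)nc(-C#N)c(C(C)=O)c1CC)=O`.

Heavy atoms from the SMILES: 12 C, 3 N, 5 O.
Implicit hydrogens by atom environment:
  5 × C (aromatic): no H
  4 × O: no H
  3 × C: 3 H each → 9
  3 × C: no H
  1 × C: 2 H
  1 × N (aromatic): no H
  1 × N: no H
  1 × N (charge +1): no H
  1 × O (charge -1): no H
  Total hydrogens = 11.
Molecular formula: C12H11N3O5

C12H11N3O5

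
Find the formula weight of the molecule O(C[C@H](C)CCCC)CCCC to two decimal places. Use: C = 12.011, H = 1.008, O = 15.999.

Molecular formula: C11H24O.
M = 11×12.011 + 24×1.008 + 1×15.999 = 172.31 g/mol.

172.31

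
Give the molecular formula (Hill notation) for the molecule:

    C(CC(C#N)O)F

C4H6FNO

Heavy atoms from the SMILES: 4 C, 1 F, 1 N, 1 O.
Implicit hydrogens by atom environment:
  2 × C: 2 H each → 4
  1 × C: 1 H
  1 × C: no H
  1 × F: no H
  1 × N: no H
  1 × O: 1 H
  Total hydrogens = 6.
Molecular formula: C4H6FNO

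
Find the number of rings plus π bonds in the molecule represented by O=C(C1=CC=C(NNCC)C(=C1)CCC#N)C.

Molecular formula from the SMILES: C13H17N3O.
DoU = (2C + 2 + N − H − X)/2 = (2·13 + 2 + 3 − 17 − 0)/2 = 14/2 = 7.
(Structurally: 1 ring(s) + 6 π bond(s) = 7.)

7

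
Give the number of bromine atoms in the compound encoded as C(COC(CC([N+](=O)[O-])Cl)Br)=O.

The symbol for bromine appears 1 time in the SMILES.

1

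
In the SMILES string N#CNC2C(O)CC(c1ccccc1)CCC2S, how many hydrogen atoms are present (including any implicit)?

Hydrogens are implicit in SMILES; fill each atom to its normal valence:
  5 × C (aromatic): 1 H each → 5
  4 × C: 1 H each → 4
  3 × C: 2 H each → 6
  1 × C: no H
  1 × C (aromatic): no H
  1 × N: 1 H
  1 × N: no H
  1 × O: 1 H
  1 × S: 1 H
  Total hydrogens = 18.

18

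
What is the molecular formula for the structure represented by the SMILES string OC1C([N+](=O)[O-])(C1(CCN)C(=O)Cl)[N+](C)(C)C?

Heavy atoms from the SMILES: 9 C, 1 Cl, 3 N, 4 O.
Implicit hydrogens by atom environment:
  3 × C: 3 H each → 9
  3 × C: no H
  2 × C: 2 H each → 4
  2 × N (charge +1): no H
  2 × O: no H
  1 × C: 1 H
  1 × Cl: no H
  1 × N: 2 H
  1 × O: 1 H
  1 × O (charge -1): no H
  Total hydrogens = 17.
Net charge +1.
Molecular formula: C9H17ClN3O4+

C9H17ClN3O4+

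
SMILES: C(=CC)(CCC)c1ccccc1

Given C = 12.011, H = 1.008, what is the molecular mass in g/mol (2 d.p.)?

Molecular formula: C12H16.
M = 12×12.011 + 16×1.008 = 160.26 g/mol.

160.26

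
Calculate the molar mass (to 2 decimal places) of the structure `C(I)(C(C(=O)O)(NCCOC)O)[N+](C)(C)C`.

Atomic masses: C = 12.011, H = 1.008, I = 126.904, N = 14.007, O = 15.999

Molecular formula: C9H20IN2O4+.
M = 9×12.011 + 20×1.008 + 1×126.904 + 2×14.007 + 4×15.999 = 347.17 g/mol.

347.17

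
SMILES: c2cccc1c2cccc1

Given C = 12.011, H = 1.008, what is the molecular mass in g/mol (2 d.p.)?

Molecular formula: C10H8.
M = 10×12.011 + 8×1.008 = 128.17 g/mol.

128.17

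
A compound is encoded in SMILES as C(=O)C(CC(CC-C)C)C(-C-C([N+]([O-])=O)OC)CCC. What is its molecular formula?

C15H29NO4

Heavy atoms from the SMILES: 15 C, 1 N, 4 O.
Implicit hydrogens by atom environment:
  6 × C: 2 H each → 12
  5 × C: 1 H each → 5
  4 × C: 3 H each → 12
  3 × O: no H
  1 × N (charge +1): no H
  1 × O (charge -1): no H
  Total hydrogens = 29.
Molecular formula: C15H29NO4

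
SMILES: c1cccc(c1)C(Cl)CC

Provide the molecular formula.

Heavy atoms from the SMILES: 9 C, 1 Cl.
Implicit hydrogens by atom environment:
  5 × C (aromatic): 1 H each → 5
  1 × C: 3 H
  1 × C: 2 H
  1 × C: 1 H
  1 × C (aromatic): no H
  1 × Cl: no H
  Total hydrogens = 11.
Molecular formula: C9H11Cl

C9H11Cl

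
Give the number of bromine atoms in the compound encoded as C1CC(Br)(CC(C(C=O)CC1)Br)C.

The symbol for bromine appears 2 times in the SMILES.

2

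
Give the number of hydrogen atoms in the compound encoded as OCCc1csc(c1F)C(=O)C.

Hydrogens are implicit in SMILES; fill each atom to its normal valence:
  3 × C (aromatic): no H
  2 × C: 2 H each → 4
  1 × C: 3 H
  1 × C (aromatic): 1 H
  1 × C: no H
  1 × F: no H
  1 × O: 1 H
  1 × O: no H
  1 × S (aromatic): no H
  Total hydrogens = 9.

9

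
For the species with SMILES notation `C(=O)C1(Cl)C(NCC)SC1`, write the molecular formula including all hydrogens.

C6H10ClNOS

Heavy atoms from the SMILES: 6 C, 1 Cl, 1 N, 1 O, 1 S.
Implicit hydrogens by atom environment:
  2 × C: 2 H each → 4
  2 × C: 1 H each → 2
  1 × C: 3 H
  1 × C: no H
  1 × Cl: no H
  1 × N: 1 H
  1 × O: no H
  1 × S: no H
  Total hydrogens = 10.
Molecular formula: C6H10ClNOS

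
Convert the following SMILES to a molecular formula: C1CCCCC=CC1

C8H14

Heavy atoms from the SMILES: 8 C.
Implicit hydrogens by atom environment:
  6 × C: 2 H each → 12
  2 × C: 1 H each → 2
  Total hydrogens = 14.
Molecular formula: C8H14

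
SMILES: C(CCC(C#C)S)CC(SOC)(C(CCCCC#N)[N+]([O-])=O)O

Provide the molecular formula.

C15H24N2O4S2

Heavy atoms from the SMILES: 15 C, 2 N, 4 O, 2 S.
Implicit hydrogens by atom environment:
  8 × C: 2 H each → 16
  3 × C: 1 H each → 3
  3 × C: no H
  2 × O: no H
  1 × C: 3 H
  1 × N (charge +1): no H
  1 × N: no H
  1 × O: 1 H
  1 × O (charge -1): no H
  1 × S: 1 H
  1 × S: no H
  Total hydrogens = 24.
Molecular formula: C15H24N2O4S2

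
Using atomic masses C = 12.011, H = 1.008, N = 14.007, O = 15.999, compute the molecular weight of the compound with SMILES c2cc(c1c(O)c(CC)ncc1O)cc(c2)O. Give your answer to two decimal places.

Molecular formula: C13H13NO3.
M = 13×12.011 + 13×1.008 + 1×14.007 + 3×15.999 = 231.25 g/mol.

231.25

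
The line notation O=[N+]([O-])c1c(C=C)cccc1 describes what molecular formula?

Heavy atoms from the SMILES: 8 C, 1 N, 2 O.
Implicit hydrogens by atom environment:
  4 × C (aromatic): 1 H each → 4
  2 × C (aromatic): no H
  1 × C: 2 H
  1 × C: 1 H
  1 × N (charge +1): no H
  1 × O: no H
  1 × O (charge -1): no H
  Total hydrogens = 7.
Molecular formula: C8H7NO2

C8H7NO2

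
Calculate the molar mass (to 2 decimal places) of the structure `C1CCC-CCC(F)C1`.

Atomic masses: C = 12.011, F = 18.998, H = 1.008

130.21

Molecular formula: C8H15F.
M = 8×12.011 + 1×18.998 + 15×1.008 = 130.21 g/mol.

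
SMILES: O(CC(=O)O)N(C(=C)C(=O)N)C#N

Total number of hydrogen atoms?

7

Hydrogens are implicit in SMILES; fill each atom to its normal valence:
  4 × C: no H
  3 × O: no H
  2 × C: 2 H each → 4
  2 × N: no H
  1 × N: 2 H
  1 × O: 1 H
  Total hydrogens = 7.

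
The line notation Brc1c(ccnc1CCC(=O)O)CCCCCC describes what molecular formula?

C14H20BrNO2

Heavy atoms from the SMILES: 1 Br, 14 C, 1 N, 2 O.
Implicit hydrogens by atom environment:
  7 × C: 2 H each → 14
  3 × C (aromatic): no H
  2 × C (aromatic): 1 H each → 2
  1 × Br: no H
  1 × C: 3 H
  1 × C: no H
  1 × N (aromatic): no H
  1 × O: 1 H
  1 × O: no H
  Total hydrogens = 20.
Molecular formula: C14H20BrNO2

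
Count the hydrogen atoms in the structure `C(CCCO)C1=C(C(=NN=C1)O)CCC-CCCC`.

26

Hydrogens are implicit in SMILES; fill each atom to its normal valence:
  10 × C: 2 H each → 20
  3 × C (aromatic): no H
  2 × N (aromatic): no H
  2 × O: 1 H each → 2
  1 × C: 3 H
  1 × C (aromatic): 1 H
  Total hydrogens = 26.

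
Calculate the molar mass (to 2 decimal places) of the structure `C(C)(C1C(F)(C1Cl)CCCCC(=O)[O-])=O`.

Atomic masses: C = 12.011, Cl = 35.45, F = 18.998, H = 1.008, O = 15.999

235.66

Molecular formula: C10H13ClFO3-.
M = 10×12.011 + 1×35.45 + 1×18.998 + 13×1.008 + 3×15.999 = 235.66 g/mol.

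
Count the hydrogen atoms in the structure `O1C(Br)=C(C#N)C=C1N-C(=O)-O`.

3

Hydrogens are implicit in SMILES; fill each atom to its normal valence:
  3 × C (aromatic): no H
  2 × C: no H
  1 × Br: no H
  1 × C (aromatic): 1 H
  1 × N: 1 H
  1 × N: no H
  1 × O: 1 H
  1 × O (aromatic): no H
  1 × O: no H
  Total hydrogens = 3.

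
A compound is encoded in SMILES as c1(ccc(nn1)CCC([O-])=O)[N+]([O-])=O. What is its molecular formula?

C7H6N3O4-

Heavy atoms from the SMILES: 7 C, 3 N, 4 O.
Implicit hydrogens by atom environment:
  2 × C: 2 H each → 4
  2 × C (aromatic): 1 H each → 2
  2 × C (aromatic): no H
  2 × N (aromatic): no H
  2 × O: no H
  2 × O (charge -1): no H
  1 × C: no H
  1 × N (charge +1): no H
  Total hydrogens = 6.
Net charge -1.
Molecular formula: C7H6N3O4-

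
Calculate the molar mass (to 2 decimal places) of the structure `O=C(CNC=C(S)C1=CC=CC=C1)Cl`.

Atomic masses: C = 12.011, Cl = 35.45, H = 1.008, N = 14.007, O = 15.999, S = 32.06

Molecular formula: C10H10ClNOS.
M = 10×12.011 + 1×35.45 + 10×1.008 + 1×14.007 + 1×15.999 + 1×32.06 = 227.71 g/mol.

227.71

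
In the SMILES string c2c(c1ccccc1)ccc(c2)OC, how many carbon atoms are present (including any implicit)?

13

The symbol for carbon appears 13 times in the SMILES. Lowercase c denotes aromatic carbon and counts toward C.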